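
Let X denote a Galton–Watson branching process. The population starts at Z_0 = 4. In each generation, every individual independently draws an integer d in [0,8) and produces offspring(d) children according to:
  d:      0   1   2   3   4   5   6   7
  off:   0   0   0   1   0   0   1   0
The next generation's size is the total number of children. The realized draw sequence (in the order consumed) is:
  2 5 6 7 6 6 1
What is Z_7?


gen 0: Z_0=4, draws=[2, 5, 6, 7], offspring=[0, 0, 1, 0], Z_1=1
gen 1: Z_1=1, draws=[6], offspring=[1], Z_2=1
gen 2: Z_2=1, draws=[6], offspring=[1], Z_3=1
gen 3: Z_3=1, draws=[1], offspring=[0], Z_4=0
gen 4: Z_4=0, draws=[], offspring=[], Z_5=0
gen 5: Z_5=0, draws=[], offspring=[], Z_6=0
gen 6: Z_6=0, draws=[], offspring=[], Z_7=0

0


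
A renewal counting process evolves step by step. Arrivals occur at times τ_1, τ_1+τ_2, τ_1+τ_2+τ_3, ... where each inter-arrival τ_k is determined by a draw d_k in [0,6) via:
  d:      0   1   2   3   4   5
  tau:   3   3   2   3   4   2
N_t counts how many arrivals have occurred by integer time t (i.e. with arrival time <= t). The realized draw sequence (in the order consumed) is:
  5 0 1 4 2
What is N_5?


draw d_1=5: τ_1=2, arrival time A_1=2
draw d_2=0: τ_2=3, arrival time A_2=5
draw d_3=1: τ_3=3, arrival time A_3=8
draw d_4=4: τ_4=4, arrival time A_4=12
draw d_5=2: τ_5=2, arrival time A_5=14
N_t over t=0..5: 0:0 1:0 2:1 3:1 4:1 5:2

2


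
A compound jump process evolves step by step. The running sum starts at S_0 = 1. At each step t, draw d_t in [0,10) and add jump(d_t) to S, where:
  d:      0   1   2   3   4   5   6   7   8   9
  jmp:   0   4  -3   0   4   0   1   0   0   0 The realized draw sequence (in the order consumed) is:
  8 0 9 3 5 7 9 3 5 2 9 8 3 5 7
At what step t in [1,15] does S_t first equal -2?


t=0: S=1, d=8, jump=0, S_1=1
t=1: S=1, d=0, jump=0, S_2=1
t=2: S=1, d=9, jump=0, S_3=1
t=3: S=1, d=3, jump=0, S_4=1
t=4: S=1, d=5, jump=0, S_5=1
t=5: S=1, d=7, jump=0, S_6=1
t=6: S=1, d=9, jump=0, S_7=1
t=7: S=1, d=3, jump=0, S_8=1
t=8: S=1, d=5, jump=0, S_9=1
t=9: S=1, d=2, jump=-3, S_10=-2
t=10: S=-2, d=9, jump=0, S_11=-2
t=11: S=-2, d=8, jump=0, S_12=-2
t=12: S=-2, d=3, jump=0, S_13=-2
t=13: S=-2, d=5, jump=0, S_14=-2
t=14: S=-2, d=7, jump=0, S_15=-2

10


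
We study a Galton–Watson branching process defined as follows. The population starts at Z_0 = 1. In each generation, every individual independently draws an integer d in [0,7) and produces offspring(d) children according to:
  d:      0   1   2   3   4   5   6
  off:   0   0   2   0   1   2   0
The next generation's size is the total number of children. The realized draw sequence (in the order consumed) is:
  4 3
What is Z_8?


0

gen 0: Z_0=1, draws=[4], offspring=[1], Z_1=1
gen 1: Z_1=1, draws=[3], offspring=[0], Z_2=0
gen 2: Z_2=0, draws=[], offspring=[], Z_3=0
gen 3: Z_3=0, draws=[], offspring=[], Z_4=0
gen 4: Z_4=0, draws=[], offspring=[], Z_5=0
gen 5: Z_5=0, draws=[], offspring=[], Z_6=0
gen 6: Z_6=0, draws=[], offspring=[], Z_7=0
gen 7: Z_7=0, draws=[], offspring=[], Z_8=0


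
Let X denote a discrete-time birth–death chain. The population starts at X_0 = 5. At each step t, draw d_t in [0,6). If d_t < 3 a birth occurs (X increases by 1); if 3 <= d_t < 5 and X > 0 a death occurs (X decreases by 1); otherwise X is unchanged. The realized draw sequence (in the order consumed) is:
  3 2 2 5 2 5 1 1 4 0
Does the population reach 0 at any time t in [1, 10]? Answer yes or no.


t=0: X=5, d=3 → death, X_1=4
t=1: X=4, d=2 → birth, X_2=5
t=2: X=5, d=2 → birth, X_3=6
t=3: X=6, d=5 → hold, X_4=6
t=4: X=6, d=2 → birth, X_5=7
t=5: X=7, d=5 → hold, X_6=7
t=6: X=7, d=1 → birth, X_7=8
t=7: X=8, d=1 → birth, X_8=9
t=8: X=9, d=4 → death, X_9=8
t=9: X=8, d=0 → birth, X_10=9

no


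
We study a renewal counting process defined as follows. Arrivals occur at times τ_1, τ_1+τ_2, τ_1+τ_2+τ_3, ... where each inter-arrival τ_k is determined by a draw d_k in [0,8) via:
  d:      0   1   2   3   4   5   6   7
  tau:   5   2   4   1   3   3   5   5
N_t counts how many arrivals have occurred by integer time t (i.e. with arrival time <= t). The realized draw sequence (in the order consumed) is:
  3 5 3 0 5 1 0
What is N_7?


3

draw d_1=3: τ_1=1, arrival time A_1=1
draw d_2=5: τ_2=3, arrival time A_2=4
draw d_3=3: τ_3=1, arrival time A_3=5
draw d_4=0: τ_4=5, arrival time A_4=10
draw d_5=5: τ_5=3, arrival time A_5=13
draw d_6=1: τ_6=2, arrival time A_6=15
draw d_7=0: τ_7=5, arrival time A_7=20
N_t over t=0..7: 0:0 1:1 2:1 3:1 4:2 5:3 6:3 7:3


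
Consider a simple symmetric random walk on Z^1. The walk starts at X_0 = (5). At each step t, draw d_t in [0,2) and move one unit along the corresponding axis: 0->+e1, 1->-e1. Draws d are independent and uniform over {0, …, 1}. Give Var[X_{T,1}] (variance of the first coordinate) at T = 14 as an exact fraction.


Outcome values over d=0..1: [1, -1]
Σy = 0, Σy² = 2, M = 2
μ = 0/2 = 0,  σ² = 2/2 − (0)² = 1
Independent increments: Var[X_14] = 14·σ² = 14·(1) = 14

14


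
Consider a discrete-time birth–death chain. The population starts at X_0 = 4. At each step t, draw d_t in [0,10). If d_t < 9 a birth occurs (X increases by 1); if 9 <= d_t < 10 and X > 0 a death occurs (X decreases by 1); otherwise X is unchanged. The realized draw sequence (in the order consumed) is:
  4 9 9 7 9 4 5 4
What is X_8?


6

t=0: X=4, d=4 → birth, X_1=5
t=1: X=5, d=9 → death, X_2=4
t=2: X=4, d=9 → death, X_3=3
t=3: X=3, d=7 → birth, X_4=4
t=4: X=4, d=9 → death, X_5=3
t=5: X=3, d=4 → birth, X_6=4
t=6: X=4, d=5 → birth, X_7=5
t=7: X=5, d=4 → birth, X_8=6


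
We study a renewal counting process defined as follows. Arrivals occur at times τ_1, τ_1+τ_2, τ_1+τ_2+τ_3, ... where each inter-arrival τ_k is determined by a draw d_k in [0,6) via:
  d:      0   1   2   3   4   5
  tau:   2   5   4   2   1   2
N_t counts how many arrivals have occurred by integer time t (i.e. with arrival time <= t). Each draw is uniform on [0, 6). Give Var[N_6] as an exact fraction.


Inter-arrival values over d=0..5: [2, 5, 4, 2, 1, 2]
Each d has probability 1/6, so the pmf of τ is: f(1) = 1/6, f(2) = 1/2, f(4) = 1/6, f(5) = 1/6
Let p_n(j) = P(N_n = j), with p_0 = [1]. Condition on τ_1: p_n(0) = P(τ > n), and for j >= 1, p_n(j) = Σ_{k<=n} f(k)·p_{n−k}(j−1)
p_1 = [5/6, 1/6]  (j = 0..1)
p_2 = [1/3, 23/36, 1/36]  (j = 0..2)
p_3 = [1/3, 17/36, 41/216, 1/216]  (j = 0..3)
p_4 = [1/6, 7/18, 43/108, 59/1296, 1/1296]  (j = 0..4)
p_5 = [0, 1/2, 71/216, 209/1296, 77/7776, 1/7776]  (j = 0..5)
p_6 = [0, 5/18, 89/216, 335/1296, 193/3888, 95/46656, 1/46656]  (j = 0..6)
E[N_6] = Σ j·p_6(j) = 97333/46656;  E[N_6²] = Σ j²·p_6(j) = 237863/46656
Var[N_6] = 237863/46656 − (97333/46656)² = 1624023239/2176782336

1624023239/2176782336


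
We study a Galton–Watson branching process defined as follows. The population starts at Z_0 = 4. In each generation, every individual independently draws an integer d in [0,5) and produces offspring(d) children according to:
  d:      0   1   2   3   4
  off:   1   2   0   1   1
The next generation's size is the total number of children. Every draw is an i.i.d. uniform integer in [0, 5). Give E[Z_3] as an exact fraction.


4

Outcome values over d=0..4: [1, 2, 0, 1, 1]
Σy = 5, Σy² = 7, M = 5
μ = 5/5 = 1,  σ² = 7/5 − (1)² = 2/5
E[Z_0] = 4
E[Z_1] = 1·E[Z_0] = 4
E[Z_2] = 1·E[Z_1] = 4
E[Z_3] = 1·E[Z_2] = 4


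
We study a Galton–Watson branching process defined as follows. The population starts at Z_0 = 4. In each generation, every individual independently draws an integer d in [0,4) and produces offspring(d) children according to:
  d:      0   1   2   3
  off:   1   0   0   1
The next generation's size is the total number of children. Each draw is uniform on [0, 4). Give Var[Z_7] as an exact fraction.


127/4096

Outcome values over d=0..3: [1, 0, 0, 1]
Σy = 2, Σy² = 2, M = 4
μ = 2/4 = 1/2,  σ² = 2/4 − (1/2)² = 1/4
V_0 = 0, E_0 = 4
V_1 = 1/4·E_0 + (1/2)²·V_0 = 1;  E_1 = 2
V_2 = 1/4·E_1 + (1/2)²·V_1 = 3/4;  E_2 = 1
V_3 = 1/4·E_2 + (1/2)²·V_2 = 7/16;  E_3 = 1/2
V_4 = 1/4·E_3 + (1/2)²·V_3 = 15/64;  E_4 = 1/4
V_5 = 1/4·E_4 + (1/2)²·V_4 = 31/256;  E_5 = 1/8
V_6 = 1/4·E_5 + (1/2)²·V_5 = 63/1024;  E_6 = 1/16
V_7 = 1/4·E_6 + (1/2)²·V_6 = 127/4096;  E_7 = 1/32


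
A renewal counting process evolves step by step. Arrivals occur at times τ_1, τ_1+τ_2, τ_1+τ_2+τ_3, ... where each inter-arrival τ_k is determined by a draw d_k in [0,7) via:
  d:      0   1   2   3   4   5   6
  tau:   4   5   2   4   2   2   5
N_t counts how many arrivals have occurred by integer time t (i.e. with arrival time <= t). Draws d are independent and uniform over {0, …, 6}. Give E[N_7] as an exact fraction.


Inter-arrival values over d=0..6: [4, 5, 2, 4, 2, 2, 5]
Each d has probability 1/7, so the pmf of τ is: f(2) = 3/7, f(4) = 2/7, f(5) = 2/7
Renewal equation for m(n) = E[N_n]: condition on τ_1 = k (if k <= n, one arrival plus a fresh copy on the remaining n−k steps): m(n) = F(n) + Σ_{k<=n} f(k)·m(n−k), where F(n) = P(τ <= n) and m(0) = 0
m(1) = F(1) = 0
m(2) = F(2) = 3/7
m(3) = F(3) = 3/7
m(4) = F(4) + f(2)·m(2) = 5/7 + 3/7·3/7 = 44/49
m(5) = F(5) + f(2)·m(3) = 1 + 3/7·3/7 = 58/49
m(6) = F(6) + f(2)·m(4) + f(4)·m(2) = 1 + 3/7·44/49 + 2/7·3/7 = 517/343
m(7) = F(7) + f(2)·m(5) + f(4)·m(3) + f(5)·m(2) = 1 + 3/7·58/49 + 2/7·3/7 + 2/7·3/7 = 601/343
E[N_7] = m(7) = 601/343

601/343


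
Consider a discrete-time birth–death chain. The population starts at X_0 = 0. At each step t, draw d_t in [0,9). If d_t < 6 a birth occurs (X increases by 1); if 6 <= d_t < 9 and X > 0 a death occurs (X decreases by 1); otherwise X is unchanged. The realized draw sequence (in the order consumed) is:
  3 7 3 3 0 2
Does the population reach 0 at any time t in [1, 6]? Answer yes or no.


t=0: X=0, d=3 → birth, X_1=1
t=1: X=1, d=7 → death, X_2=0
t=2: X=0, d=3 → birth, X_3=1
t=3: X=1, d=3 → birth, X_4=2
t=4: X=2, d=0 → birth, X_5=3
t=5: X=3, d=2 → birth, X_6=4

yes


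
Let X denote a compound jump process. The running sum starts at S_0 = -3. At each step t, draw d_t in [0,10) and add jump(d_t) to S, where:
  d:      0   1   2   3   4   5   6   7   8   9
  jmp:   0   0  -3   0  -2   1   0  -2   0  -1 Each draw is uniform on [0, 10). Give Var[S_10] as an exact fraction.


Outcome values over d=0..9: [0, 0, -3, 0, -2, 1, 0, -2, 0, -1]
Σy = -7, Σy² = 19, M = 10
μ = -7/10 = -7/10,  σ² = 19/10 − (-7/10)² = 141/100
Independent increments: Var[S_10] = 10·σ² = 10·(141/100) = 141/10

141/10


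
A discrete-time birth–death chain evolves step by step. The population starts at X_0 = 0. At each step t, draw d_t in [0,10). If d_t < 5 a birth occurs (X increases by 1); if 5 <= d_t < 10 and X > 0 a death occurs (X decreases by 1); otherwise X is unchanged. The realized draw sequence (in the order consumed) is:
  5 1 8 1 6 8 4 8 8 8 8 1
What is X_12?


t=0: X=0, d=5 → hold, X_1=0
t=1: X=0, d=1 → birth, X_2=1
t=2: X=1, d=8 → death, X_3=0
t=3: X=0, d=1 → birth, X_4=1
t=4: X=1, d=6 → death, X_5=0
t=5: X=0, d=8 → hold, X_6=0
t=6: X=0, d=4 → birth, X_7=1
t=7: X=1, d=8 → death, X_8=0
t=8: X=0, d=8 → hold, X_9=0
t=9: X=0, d=8 → hold, X_10=0
t=10: X=0, d=8 → hold, X_11=0
t=11: X=0, d=1 → birth, X_12=1

1


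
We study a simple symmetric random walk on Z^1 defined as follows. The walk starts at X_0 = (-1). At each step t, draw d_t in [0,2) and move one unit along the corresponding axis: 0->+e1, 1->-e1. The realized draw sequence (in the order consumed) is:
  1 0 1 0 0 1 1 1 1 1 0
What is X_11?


(-4)

t=0: X=(-1), d=1 → -e1, X_1=(-2)
t=1: X=(-2), d=0 → +e1, X_2=(-1)
t=2: X=(-1), d=1 → -e1, X_3=(-2)
t=3: X=(-2), d=0 → +e1, X_4=(-1)
t=4: X=(-1), d=0 → +e1, X_5=(0)
t=5: X=(0), d=1 → -e1, X_6=(-1)
t=6: X=(-1), d=1 → -e1, X_7=(-2)
t=7: X=(-2), d=1 → -e1, X_8=(-3)
t=8: X=(-3), d=1 → -e1, X_9=(-4)
t=9: X=(-4), d=1 → -e1, X_10=(-5)
t=10: X=(-5), d=0 → +e1, X_11=(-4)


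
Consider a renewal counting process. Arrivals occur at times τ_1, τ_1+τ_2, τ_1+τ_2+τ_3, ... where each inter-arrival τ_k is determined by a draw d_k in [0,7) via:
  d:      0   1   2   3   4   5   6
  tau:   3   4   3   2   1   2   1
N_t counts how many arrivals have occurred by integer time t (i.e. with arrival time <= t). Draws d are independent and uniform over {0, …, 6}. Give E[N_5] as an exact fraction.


Inter-arrival values over d=0..6: [3, 4, 3, 2, 1, 2, 1]
Each d has probability 1/7, so the pmf of τ is: f(1) = 2/7, f(2) = 2/7, f(3) = 2/7, f(4) = 1/7
Renewal equation for m(n) = E[N_n]: condition on τ_1 = k (if k <= n, one arrival plus a fresh copy on the remaining n−k steps): m(n) = F(n) + Σ_{k<=n} f(k)·m(n−k), where F(n) = P(τ <= n) and m(0) = 0
m(1) = F(1) = 2/7
m(2) = F(2) + f(1)·m(1) = 4/7 + 2/7·2/7 = 32/49
m(3) = F(3) + f(1)·m(2) + f(2)·m(1) = 6/7 + 2/7·32/49 + 2/7·2/7 = 386/343
m(4) = F(4) + f(1)·m(3) + f(2)·m(2) + f(3)·m(1) = 1 + 2/7·386/343 + 2/7·32/49 + 2/7·2/7 = 3817/2401
m(5) = F(5) + f(1)·m(4) + f(2)·m(3) + f(3)·m(2) + f(4)·m(1) = 1 + 2/7·3817/2401 + 2/7·386/343 + 2/7·32/49 + 1/7·2/7 = 33667/16807
E[N_5] = m(5) = 33667/16807

33667/16807


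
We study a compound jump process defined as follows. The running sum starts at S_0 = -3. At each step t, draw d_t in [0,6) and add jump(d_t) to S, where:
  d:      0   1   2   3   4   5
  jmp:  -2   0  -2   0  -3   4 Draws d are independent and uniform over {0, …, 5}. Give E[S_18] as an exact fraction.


-12

Outcome values over d=0..5: [-2, 0, -2, 0, -3, 4]
Σy = -3, Σy² = 33, M = 6
μ = -3/6 = -1/2,  σ² = 33/6 − (-1/2)² = 21/4
E[S_18] = -3 + 18·(-1/2) = -12


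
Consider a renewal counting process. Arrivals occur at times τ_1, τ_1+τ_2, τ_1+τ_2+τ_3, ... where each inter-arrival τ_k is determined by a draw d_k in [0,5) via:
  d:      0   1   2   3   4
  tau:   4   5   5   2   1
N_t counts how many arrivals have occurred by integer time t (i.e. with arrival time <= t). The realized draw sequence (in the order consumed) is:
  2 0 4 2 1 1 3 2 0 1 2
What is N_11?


draw d_1=2: τ_1=5, arrival time A_1=5
draw d_2=0: τ_2=4, arrival time A_2=9
draw d_3=4: τ_3=1, arrival time A_3=10
draw d_4=2: τ_4=5, arrival time A_4=15
draw d_5=1: τ_5=5, arrival time A_5=20
draw d_6=1: τ_6=5, arrival time A_6=25
draw d_7=3: τ_7=2, arrival time A_7=27
draw d_8=2: τ_8=5, arrival time A_8=32
draw d_9=0: τ_9=4, arrival time A_9=36
draw d_10=1: τ_10=5, arrival time A_10=41
draw d_11=2: τ_11=5, arrival time A_11=46
N_t over t=0..11: 0:0 1:0 2:0 3:0 4:0 5:1 6:1 7:1 8:1 9:2 10:3 11:3

3


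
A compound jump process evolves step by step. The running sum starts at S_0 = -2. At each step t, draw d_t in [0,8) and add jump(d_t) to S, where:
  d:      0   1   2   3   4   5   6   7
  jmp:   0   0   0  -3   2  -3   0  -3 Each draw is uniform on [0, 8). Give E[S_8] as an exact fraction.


Outcome values over d=0..7: [0, 0, 0, -3, 2, -3, 0, -3]
Σy = -7, Σy² = 31, M = 8
μ = -7/8 = -7/8,  σ² = 31/8 − (-7/8)² = 199/64
E[S_8] = -2 + 8·(-7/8) = -9

-9


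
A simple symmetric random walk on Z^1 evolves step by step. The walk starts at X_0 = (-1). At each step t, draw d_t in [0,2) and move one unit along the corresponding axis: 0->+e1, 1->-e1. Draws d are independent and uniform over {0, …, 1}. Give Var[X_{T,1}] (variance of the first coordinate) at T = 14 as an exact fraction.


Outcome values over d=0..1: [1, -1]
Σy = 0, Σy² = 2, M = 2
μ = 0/2 = 0,  σ² = 2/2 − (0)² = 1
Independent increments: Var[X_14] = 14·σ² = 14·(1) = 14

14


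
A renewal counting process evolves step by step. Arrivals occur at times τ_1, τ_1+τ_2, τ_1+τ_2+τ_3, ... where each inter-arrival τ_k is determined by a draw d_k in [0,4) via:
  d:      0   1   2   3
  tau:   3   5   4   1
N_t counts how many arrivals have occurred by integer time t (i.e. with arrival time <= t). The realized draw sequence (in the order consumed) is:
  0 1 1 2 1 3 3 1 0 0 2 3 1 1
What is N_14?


3

draw d_1=0: τ_1=3, arrival time A_1=3
draw d_2=1: τ_2=5, arrival time A_2=8
draw d_3=1: τ_3=5, arrival time A_3=13
draw d_4=2: τ_4=4, arrival time A_4=17
draw d_5=1: τ_5=5, arrival time A_5=22
draw d_6=3: τ_6=1, arrival time A_6=23
draw d_7=3: τ_7=1, arrival time A_7=24
draw d_8=1: τ_8=5, arrival time A_8=29
draw d_9=0: τ_9=3, arrival time A_9=32
draw d_10=0: τ_10=3, arrival time A_10=35
draw d_11=2: τ_11=4, arrival time A_11=39
draw d_12=3: τ_12=1, arrival time A_12=40
draw d_13=1: τ_13=5, arrival time A_13=45
draw d_14=1: τ_14=5, arrival time A_14=50
N_t over t=0..14: 0:0 1:0 2:0 3:1 4:1 5:1 6:1 7:1 8:2 9:2 10:2 11:2 12:2 13:3 14:3


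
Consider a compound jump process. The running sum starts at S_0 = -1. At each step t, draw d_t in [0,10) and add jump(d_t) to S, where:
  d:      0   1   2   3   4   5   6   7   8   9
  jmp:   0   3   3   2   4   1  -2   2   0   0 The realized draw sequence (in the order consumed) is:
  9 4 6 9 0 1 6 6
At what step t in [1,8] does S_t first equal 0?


t=0: S=-1, d=9, jump=0, S_1=-1
t=1: S=-1, d=4, jump=4, S_2=3
t=2: S=3, d=6, jump=-2, S_3=1
t=3: S=1, d=9, jump=0, S_4=1
t=4: S=1, d=0, jump=0, S_5=1
t=5: S=1, d=1, jump=3, S_6=4
t=6: S=4, d=6, jump=-2, S_7=2
t=7: S=2, d=6, jump=-2, S_8=0

8


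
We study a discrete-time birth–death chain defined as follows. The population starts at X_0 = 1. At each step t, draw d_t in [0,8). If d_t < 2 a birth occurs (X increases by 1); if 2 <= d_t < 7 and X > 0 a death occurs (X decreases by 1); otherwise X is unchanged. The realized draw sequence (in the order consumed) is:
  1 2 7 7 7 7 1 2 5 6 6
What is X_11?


0

t=0: X=1, d=1 → birth, X_1=2
t=1: X=2, d=2 → death, X_2=1
t=2: X=1, d=7 → hold, X_3=1
t=3: X=1, d=7 → hold, X_4=1
t=4: X=1, d=7 → hold, X_5=1
t=5: X=1, d=7 → hold, X_6=1
t=6: X=1, d=1 → birth, X_7=2
t=7: X=2, d=2 → death, X_8=1
t=8: X=1, d=5 → death, X_9=0
t=9: X=0, d=6 → hold, X_10=0
t=10: X=0, d=6 → hold, X_11=0


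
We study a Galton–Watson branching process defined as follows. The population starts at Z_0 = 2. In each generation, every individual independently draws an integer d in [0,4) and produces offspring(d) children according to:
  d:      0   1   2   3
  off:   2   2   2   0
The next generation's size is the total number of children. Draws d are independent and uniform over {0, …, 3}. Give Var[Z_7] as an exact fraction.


4503033/8192

Outcome values over d=0..3: [2, 2, 2, 0]
Σy = 6, Σy² = 12, M = 4
μ = 6/4 = 3/2,  σ² = 12/4 − (3/2)² = 3/4
V_0 = 0, E_0 = 2
V_1 = 3/4·E_0 + (3/2)²·V_0 = 3/2;  E_1 = 3
V_2 = 3/4·E_1 + (3/2)²·V_1 = 45/8;  E_2 = 9/2
V_3 = 3/4·E_2 + (3/2)²·V_2 = 513/32;  E_3 = 27/4
V_4 = 3/4·E_3 + (3/2)²·V_3 = 5265/128;  E_4 = 81/8
V_5 = 3/4·E_4 + (3/2)²·V_4 = 51273/512;  E_5 = 243/16
V_6 = 3/4·E_5 + (3/2)²·V_5 = 484785/2048;  E_6 = 729/32
V_7 = 3/4·E_6 + (3/2)²·V_6 = 4503033/8192;  E_7 = 2187/64


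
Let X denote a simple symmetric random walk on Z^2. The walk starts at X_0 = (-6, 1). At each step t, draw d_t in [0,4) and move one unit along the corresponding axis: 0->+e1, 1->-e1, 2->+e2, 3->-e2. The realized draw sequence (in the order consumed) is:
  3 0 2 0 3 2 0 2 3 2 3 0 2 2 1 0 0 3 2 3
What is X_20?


t=0: X=(-6, 1), d=3 → -e2, X_1=(-6, 0)
t=1: X=(-6, 0), d=0 → +e1, X_2=(-5, 0)
t=2: X=(-5, 0), d=2 → +e2, X_3=(-5, 1)
t=3: X=(-5, 1), d=0 → +e1, X_4=(-4, 1)
t=4: X=(-4, 1), d=3 → -e2, X_5=(-4, 0)
t=5: X=(-4, 0), d=2 → +e2, X_6=(-4, 1)
t=6: X=(-4, 1), d=0 → +e1, X_7=(-3, 1)
t=7: X=(-3, 1), d=2 → +e2, X_8=(-3, 2)
t=8: X=(-3, 2), d=3 → -e2, X_9=(-3, 1)
t=9: X=(-3, 1), d=2 → +e2, X_10=(-3, 2)
t=10: X=(-3, 2), d=3 → -e2, X_11=(-3, 1)
t=11: X=(-3, 1), d=0 → +e1, X_12=(-2, 1)
t=12: X=(-2, 1), d=2 → +e2, X_13=(-2, 2)
t=13: X=(-2, 2), d=2 → +e2, X_14=(-2, 3)
t=14: X=(-2, 3), d=1 → -e1, X_15=(-3, 3)
t=15: X=(-3, 3), d=0 → +e1, X_16=(-2, 3)
t=16: X=(-2, 3), d=0 → +e1, X_17=(-1, 3)
t=17: X=(-1, 3), d=3 → -e2, X_18=(-1, 2)
t=18: X=(-1, 2), d=2 → +e2, X_19=(-1, 3)
t=19: X=(-1, 3), d=3 → -e2, X_20=(-1, 2)

(-1, 2)


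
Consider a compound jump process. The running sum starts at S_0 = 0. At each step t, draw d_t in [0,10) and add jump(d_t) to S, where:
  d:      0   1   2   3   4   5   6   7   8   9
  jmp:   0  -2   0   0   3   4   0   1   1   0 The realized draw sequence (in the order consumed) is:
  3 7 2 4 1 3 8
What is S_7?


t=0: S=0, d=3, jump=0, S_1=0
t=1: S=0, d=7, jump=1, S_2=1
t=2: S=1, d=2, jump=0, S_3=1
t=3: S=1, d=4, jump=3, S_4=4
t=4: S=4, d=1, jump=-2, S_5=2
t=5: S=2, d=3, jump=0, S_6=2
t=6: S=2, d=8, jump=1, S_7=3

3


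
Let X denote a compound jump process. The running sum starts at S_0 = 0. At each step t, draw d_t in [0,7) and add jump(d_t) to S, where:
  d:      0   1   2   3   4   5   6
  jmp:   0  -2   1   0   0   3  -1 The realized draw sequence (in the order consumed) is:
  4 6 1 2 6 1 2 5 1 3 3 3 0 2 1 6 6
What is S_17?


t=0: S=0, d=4, jump=0, S_1=0
t=1: S=0, d=6, jump=-1, S_2=-1
t=2: S=-1, d=1, jump=-2, S_3=-3
t=3: S=-3, d=2, jump=1, S_4=-2
t=4: S=-2, d=6, jump=-1, S_5=-3
t=5: S=-3, d=1, jump=-2, S_6=-5
t=6: S=-5, d=2, jump=1, S_7=-4
t=7: S=-4, d=5, jump=3, S_8=-1
t=8: S=-1, d=1, jump=-2, S_9=-3
t=9: S=-3, d=3, jump=0, S_10=-3
t=10: S=-3, d=3, jump=0, S_11=-3
t=11: S=-3, d=3, jump=0, S_12=-3
t=12: S=-3, d=0, jump=0, S_13=-3
t=13: S=-3, d=2, jump=1, S_14=-2
t=14: S=-2, d=1, jump=-2, S_15=-4
t=15: S=-4, d=6, jump=-1, S_16=-5
t=16: S=-5, d=6, jump=-1, S_17=-6

-6


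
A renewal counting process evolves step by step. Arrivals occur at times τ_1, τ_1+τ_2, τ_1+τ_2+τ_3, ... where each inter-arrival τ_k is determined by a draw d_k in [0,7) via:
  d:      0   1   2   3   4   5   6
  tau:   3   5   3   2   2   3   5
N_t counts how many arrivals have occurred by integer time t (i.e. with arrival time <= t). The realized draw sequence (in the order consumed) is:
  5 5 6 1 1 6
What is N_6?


draw d_1=5: τ_1=3, arrival time A_1=3
draw d_2=5: τ_2=3, arrival time A_2=6
draw d_3=6: τ_3=5, arrival time A_3=11
draw d_4=1: τ_4=5, arrival time A_4=16
draw d_5=1: τ_5=5, arrival time A_5=21
draw d_6=6: τ_6=5, arrival time A_6=26
N_t over t=0..6: 0:0 1:0 2:0 3:1 4:1 5:1 6:2

2


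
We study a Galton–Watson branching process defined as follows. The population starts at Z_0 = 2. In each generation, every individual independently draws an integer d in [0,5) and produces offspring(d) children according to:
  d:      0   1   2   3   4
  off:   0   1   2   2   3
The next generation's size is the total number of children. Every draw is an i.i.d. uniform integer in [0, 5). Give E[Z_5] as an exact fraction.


65536/3125

Outcome values over d=0..4: [0, 1, 2, 2, 3]
Σy = 8, Σy² = 18, M = 5
μ = 8/5 = 8/5,  σ² = 18/5 − (8/5)² = 26/25
E[Z_0] = 2
E[Z_1] = 8/5·E[Z_0] = 16/5
E[Z_2] = 8/5·E[Z_1] = 128/25
E[Z_3] = 8/5·E[Z_2] = 1024/125
E[Z_4] = 8/5·E[Z_3] = 8192/625
E[Z_5] = 8/5·E[Z_4] = 65536/3125


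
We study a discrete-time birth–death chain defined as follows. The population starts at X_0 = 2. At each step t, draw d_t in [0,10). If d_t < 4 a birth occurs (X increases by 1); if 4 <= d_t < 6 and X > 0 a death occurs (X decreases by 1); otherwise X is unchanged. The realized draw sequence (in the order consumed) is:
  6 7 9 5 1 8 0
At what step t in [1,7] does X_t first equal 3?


7

t=0: X=2, d=6 → hold, X_1=2
t=1: X=2, d=7 → hold, X_2=2
t=2: X=2, d=9 → hold, X_3=2
t=3: X=2, d=5 → death, X_4=1
t=4: X=1, d=1 → birth, X_5=2
t=5: X=2, d=8 → hold, X_6=2
t=6: X=2, d=0 → birth, X_7=3


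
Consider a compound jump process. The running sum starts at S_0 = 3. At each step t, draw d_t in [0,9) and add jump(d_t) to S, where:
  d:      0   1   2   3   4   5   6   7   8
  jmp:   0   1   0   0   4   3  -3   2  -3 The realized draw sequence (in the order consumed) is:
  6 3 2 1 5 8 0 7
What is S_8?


3

t=0: S=3, d=6, jump=-3, S_1=0
t=1: S=0, d=3, jump=0, S_2=0
t=2: S=0, d=2, jump=0, S_3=0
t=3: S=0, d=1, jump=1, S_4=1
t=4: S=1, d=5, jump=3, S_5=4
t=5: S=4, d=8, jump=-3, S_6=1
t=6: S=1, d=0, jump=0, S_7=1
t=7: S=1, d=7, jump=2, S_8=3


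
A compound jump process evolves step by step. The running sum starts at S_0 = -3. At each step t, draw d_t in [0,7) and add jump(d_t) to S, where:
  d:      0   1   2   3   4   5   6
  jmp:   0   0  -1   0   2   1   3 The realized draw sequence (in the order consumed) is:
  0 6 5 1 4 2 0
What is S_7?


2

t=0: S=-3, d=0, jump=0, S_1=-3
t=1: S=-3, d=6, jump=3, S_2=0
t=2: S=0, d=5, jump=1, S_3=1
t=3: S=1, d=1, jump=0, S_4=1
t=4: S=1, d=4, jump=2, S_5=3
t=5: S=3, d=2, jump=-1, S_6=2
t=6: S=2, d=0, jump=0, S_7=2


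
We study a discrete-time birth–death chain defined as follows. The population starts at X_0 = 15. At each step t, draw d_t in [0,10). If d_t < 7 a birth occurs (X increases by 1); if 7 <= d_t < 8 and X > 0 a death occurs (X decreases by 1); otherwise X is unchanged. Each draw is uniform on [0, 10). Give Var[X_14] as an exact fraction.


154/25

X can drop by at most 1 per step and X_0 = 15 > T = 14, so X_t >= 15 − t >= 1 > 0 for every t <= 14: the floor at 0 (the 'and X > 0' condition) never binds. Hence X_14 = X_0 + Σ_{t<14} Y_t with i.i.d. increments Y_t = y(d_t) ∈ {+1, −1, 0}.
Outcome values over d=0..9: [1, 1, 1, 1, 1, 1, 1, -1, 0, 0]
Σy = 6, Σy² = 8, M = 10
μ = 6/10 = 3/5,  σ² = 8/10 − (3/5)² = 11/25
Independent increments: Var[X_14] = 14·σ² = 14·(11/25) = 154/25


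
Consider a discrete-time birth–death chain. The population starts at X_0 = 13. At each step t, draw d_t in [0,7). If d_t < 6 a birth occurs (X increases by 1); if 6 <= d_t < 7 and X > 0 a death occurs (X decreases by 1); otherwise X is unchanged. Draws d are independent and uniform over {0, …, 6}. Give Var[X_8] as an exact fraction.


192/49

X can drop by at most 1 per step and X_0 = 13 > T = 8, so X_t >= 13 − t >= 5 > 0 for every t <= 8: the floor at 0 (the 'and X > 0' condition) never binds. Hence X_8 = X_0 + Σ_{t<8} Y_t with i.i.d. increments Y_t = y(d_t) ∈ {+1, −1, 0}.
Outcome values over d=0..6: [1, 1, 1, 1, 1, 1, -1]
Σy = 5, Σy² = 7, M = 7
μ = 5/7 = 5/7,  σ² = 7/7 − (5/7)² = 24/49
Independent increments: Var[X_8] = 8·σ² = 8·(24/49) = 192/49


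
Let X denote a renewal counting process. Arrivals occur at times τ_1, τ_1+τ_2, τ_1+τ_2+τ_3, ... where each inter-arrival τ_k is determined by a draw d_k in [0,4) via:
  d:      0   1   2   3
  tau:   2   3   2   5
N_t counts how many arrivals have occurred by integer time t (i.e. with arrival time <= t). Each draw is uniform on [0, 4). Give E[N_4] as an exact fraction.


1

Inter-arrival values over d=0..3: [2, 3, 2, 5]
Each d has probability 1/4, so the pmf of τ is: f(2) = 1/2, f(3) = 1/4, f(5) = 1/4
Renewal equation for m(n) = E[N_n]: condition on τ_1 = k (if k <= n, one arrival plus a fresh copy on the remaining n−k steps): m(n) = F(n) + Σ_{k<=n} f(k)·m(n−k), where F(n) = P(τ <= n) and m(0) = 0
m(1) = F(1) = 0
m(2) = F(2) = 1/2
m(3) = F(3) = 3/4
m(4) = F(4) + f(2)·m(2) = 3/4 + 1/2·1/2 = 1
E[N_4] = m(4) = 1


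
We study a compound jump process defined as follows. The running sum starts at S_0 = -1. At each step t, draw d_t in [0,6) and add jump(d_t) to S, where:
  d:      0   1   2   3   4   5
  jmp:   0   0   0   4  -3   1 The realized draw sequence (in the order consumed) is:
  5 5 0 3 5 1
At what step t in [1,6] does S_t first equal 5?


t=0: S=-1, d=5, jump=1, S_1=0
t=1: S=0, d=5, jump=1, S_2=1
t=2: S=1, d=0, jump=0, S_3=1
t=3: S=1, d=3, jump=4, S_4=5
t=4: S=5, d=5, jump=1, S_5=6
t=5: S=6, d=1, jump=0, S_6=6

4


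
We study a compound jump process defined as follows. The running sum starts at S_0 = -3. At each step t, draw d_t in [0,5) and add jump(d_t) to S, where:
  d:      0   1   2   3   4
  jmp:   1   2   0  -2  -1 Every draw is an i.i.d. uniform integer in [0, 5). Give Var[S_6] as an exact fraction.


Outcome values over d=0..4: [1, 2, 0, -2, -1]
Σy = 0, Σy² = 10, M = 5
μ = 0/5 = 0,  σ² = 10/5 − (0)² = 2
Independent increments: Var[S_6] = 6·σ² = 6·(2) = 12

12


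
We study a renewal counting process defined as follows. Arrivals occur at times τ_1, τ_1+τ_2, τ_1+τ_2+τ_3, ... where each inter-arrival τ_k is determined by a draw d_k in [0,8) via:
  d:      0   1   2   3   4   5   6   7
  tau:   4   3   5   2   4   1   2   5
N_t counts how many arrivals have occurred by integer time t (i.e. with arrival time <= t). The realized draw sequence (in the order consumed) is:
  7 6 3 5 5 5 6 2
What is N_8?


2

draw d_1=7: τ_1=5, arrival time A_1=5
draw d_2=6: τ_2=2, arrival time A_2=7
draw d_3=3: τ_3=2, arrival time A_3=9
draw d_4=5: τ_4=1, arrival time A_4=10
draw d_5=5: τ_5=1, arrival time A_5=11
draw d_6=5: τ_6=1, arrival time A_6=12
draw d_7=6: τ_7=2, arrival time A_7=14
draw d_8=2: τ_8=5, arrival time A_8=19
N_t over t=0..8: 0:0 1:0 2:0 3:0 4:0 5:1 6:1 7:2 8:2


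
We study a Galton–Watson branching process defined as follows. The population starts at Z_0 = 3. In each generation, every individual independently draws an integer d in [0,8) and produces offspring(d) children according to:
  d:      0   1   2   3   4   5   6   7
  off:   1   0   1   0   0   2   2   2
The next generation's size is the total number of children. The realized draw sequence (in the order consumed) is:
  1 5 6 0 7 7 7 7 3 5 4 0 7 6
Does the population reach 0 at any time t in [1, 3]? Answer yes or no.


gen 0: Z_0=3, draws=[1, 5, 6], offspring=[0, 2, 2], Z_1=4
gen 1: Z_1=4, draws=[0, 7, 7, 7], offspring=[1, 2, 2, 2], Z_2=7
gen 2: Z_2=7, draws=[7, 3, 5, 4, 0, 7, 6], offspring=[2, 0, 2, 0, 1, 2, 2], Z_3=9

no


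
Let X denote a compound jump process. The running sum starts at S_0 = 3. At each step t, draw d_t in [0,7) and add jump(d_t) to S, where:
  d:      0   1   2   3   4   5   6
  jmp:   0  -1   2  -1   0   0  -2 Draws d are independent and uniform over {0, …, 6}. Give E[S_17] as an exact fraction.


-13/7

Outcome values over d=0..6: [0, -1, 2, -1, 0, 0, -2]
Σy = -2, Σy² = 10, M = 7
μ = -2/7 = -2/7,  σ² = 10/7 − (-2/7)² = 66/49
E[S_17] = 3 + 17·(-2/7) = -13/7


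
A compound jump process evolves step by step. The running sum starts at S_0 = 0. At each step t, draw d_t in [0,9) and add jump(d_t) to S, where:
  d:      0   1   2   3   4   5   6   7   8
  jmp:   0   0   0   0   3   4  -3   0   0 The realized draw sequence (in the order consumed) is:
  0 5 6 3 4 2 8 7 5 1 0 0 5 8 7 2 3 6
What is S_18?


9

t=0: S=0, d=0, jump=0, S_1=0
t=1: S=0, d=5, jump=4, S_2=4
t=2: S=4, d=6, jump=-3, S_3=1
t=3: S=1, d=3, jump=0, S_4=1
t=4: S=1, d=4, jump=3, S_5=4
t=5: S=4, d=2, jump=0, S_6=4
t=6: S=4, d=8, jump=0, S_7=4
t=7: S=4, d=7, jump=0, S_8=4
t=8: S=4, d=5, jump=4, S_9=8
t=9: S=8, d=1, jump=0, S_10=8
t=10: S=8, d=0, jump=0, S_11=8
t=11: S=8, d=0, jump=0, S_12=8
t=12: S=8, d=5, jump=4, S_13=12
t=13: S=12, d=8, jump=0, S_14=12
t=14: S=12, d=7, jump=0, S_15=12
t=15: S=12, d=2, jump=0, S_16=12
t=16: S=12, d=3, jump=0, S_17=12
t=17: S=12, d=6, jump=-3, S_18=9


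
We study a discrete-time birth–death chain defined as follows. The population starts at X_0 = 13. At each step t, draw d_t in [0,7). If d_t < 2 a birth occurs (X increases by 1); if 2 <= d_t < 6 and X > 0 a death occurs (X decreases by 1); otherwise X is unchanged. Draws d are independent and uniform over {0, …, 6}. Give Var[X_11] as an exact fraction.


X can drop by at most 1 per step and X_0 = 13 > T = 11, so X_t >= 13 − t >= 2 > 0 for every t <= 11: the floor at 0 (the 'and X > 0' condition) never binds. Hence X_11 = X_0 + Σ_{t<11} Y_t with i.i.d. increments Y_t = y(d_t) ∈ {+1, −1, 0}.
Outcome values over d=0..6: [1, 1, -1, -1, -1, -1, 0]
Σy = -2, Σy² = 6, M = 7
μ = -2/7 = -2/7,  σ² = 6/7 − (-2/7)² = 38/49
Independent increments: Var[X_11] = 11·σ² = 11·(38/49) = 418/49

418/49


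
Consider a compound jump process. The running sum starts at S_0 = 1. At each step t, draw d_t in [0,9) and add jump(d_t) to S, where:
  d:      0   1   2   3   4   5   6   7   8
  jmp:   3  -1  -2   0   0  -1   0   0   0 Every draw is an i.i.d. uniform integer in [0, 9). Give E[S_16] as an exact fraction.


Outcome values over d=0..8: [3, -1, -2, 0, 0, -1, 0, 0, 0]
Σy = -1, Σy² = 15, M = 9
μ = -1/9 = -1/9,  σ² = 15/9 − (-1/9)² = 134/81
E[S_16] = 1 + 16·(-1/9) = -7/9

-7/9


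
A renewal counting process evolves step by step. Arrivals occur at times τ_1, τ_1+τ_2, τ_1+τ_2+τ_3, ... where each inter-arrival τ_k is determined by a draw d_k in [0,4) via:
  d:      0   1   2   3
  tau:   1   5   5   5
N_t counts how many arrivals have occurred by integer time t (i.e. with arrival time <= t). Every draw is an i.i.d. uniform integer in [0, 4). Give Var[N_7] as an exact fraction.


154822599/268435456

Inter-arrival values over d=0..3: [1, 5, 5, 5]
Each d has probability 1/4, so the pmf of τ is: f(1) = 1/4, f(5) = 3/4
Let p_n(j) = P(N_n = j), with p_0 = [1]. Condition on τ_1: p_n(0) = P(τ > n), and for j >= 1, p_n(j) = Σ_{k<=n} f(k)·p_{n−k}(j−1)
p_1 = [3/4, 1/4]  (j = 0..1)
p_2 = [3/4, 3/16, 1/16]  (j = 0..2)
p_3 = [3/4, 3/16, 3/64, 1/64]  (j = 0..3)
p_4 = [3/4, 3/16, 3/64, 3/256, 1/256]  (j = 0..4)
p_5 = [0, 15/16, 3/64, 3/256, 3/1024, 1/1024]  (j = 0..5)
p_6 = [0, 9/16, 27/64, 3/256, 3/1024, 3/4096, 1/4096]  (j = 0..6)
p_7 = [0, 9/16, 9/32, 39/256, 3/1024, 3/4096, 3/16384, 1/16384]  (j = 0..7)
E[N_7] = Σ j·p_7(j) = 26197/16384;  E[N_7²] = Σ j²·p_7(j) = 51337/16384
Var[N_7] = 51337/16384 − (26197/16384)² = 154822599/268435456


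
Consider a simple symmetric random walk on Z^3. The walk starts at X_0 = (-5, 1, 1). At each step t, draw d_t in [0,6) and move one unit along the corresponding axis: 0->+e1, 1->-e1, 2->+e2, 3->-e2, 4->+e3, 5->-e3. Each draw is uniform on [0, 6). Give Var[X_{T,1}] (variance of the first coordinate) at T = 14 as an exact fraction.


14/3

Outcome values over d=0..5: [1, -1, 0, 0, 0, 0]
Σy = 0, Σy² = 2, M = 6
μ = 0/6 = 0,  σ² = 2/6 − (0)² = 1/3
Independent increments: Var[X_14] = 14·σ² = 14·(1/3) = 14/3


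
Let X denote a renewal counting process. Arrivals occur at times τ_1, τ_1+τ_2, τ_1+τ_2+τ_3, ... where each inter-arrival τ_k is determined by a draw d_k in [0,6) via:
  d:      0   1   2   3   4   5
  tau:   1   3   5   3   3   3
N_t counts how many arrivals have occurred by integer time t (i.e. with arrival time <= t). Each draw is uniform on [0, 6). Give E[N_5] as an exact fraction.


Inter-arrival values over d=0..5: [1, 3, 5, 3, 3, 3]
Each d has probability 1/6, so the pmf of τ is: f(1) = 1/6, f(3) = 2/3, f(5) = 1/6
Renewal equation for m(n) = E[N_n]: condition on τ_1 = k (if k <= n, one arrival plus a fresh copy on the remaining n−k steps): m(n) = F(n) + Σ_{k<=n} f(k)·m(n−k), where F(n) = P(τ <= n) and m(0) = 0
m(1) = F(1) = 1/6
m(2) = F(2) + f(1)·m(1) = 1/6 + 1/6·1/6 = 7/36
m(3) = F(3) + f(1)·m(2) = 5/6 + 1/6·7/36 = 187/216
m(4) = F(4) + f(1)·m(3) + f(3)·m(1) = 5/6 + 1/6·187/216 + 2/3·1/6 = 1411/1296
m(5) = F(5) + f(1)·m(4) + f(3)·m(2) = 1 + 1/6·1411/1296 + 2/3·7/36 = 10195/7776
E[N_5] = m(5) = 10195/7776

10195/7776


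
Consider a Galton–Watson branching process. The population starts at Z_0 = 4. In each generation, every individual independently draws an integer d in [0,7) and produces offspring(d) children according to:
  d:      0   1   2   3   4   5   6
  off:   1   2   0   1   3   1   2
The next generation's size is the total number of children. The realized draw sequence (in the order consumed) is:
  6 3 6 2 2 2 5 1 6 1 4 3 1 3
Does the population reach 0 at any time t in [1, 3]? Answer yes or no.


no

gen 0: Z_0=4, draws=[6, 3, 6, 2], offspring=[2, 1, 2, 0], Z_1=5
gen 1: Z_1=5, draws=[2, 2, 5, 1, 6], offspring=[0, 0, 1, 2, 2], Z_2=5
gen 2: Z_2=5, draws=[1, 4, 3, 1, 3], offspring=[2, 3, 1, 2, 1], Z_3=9


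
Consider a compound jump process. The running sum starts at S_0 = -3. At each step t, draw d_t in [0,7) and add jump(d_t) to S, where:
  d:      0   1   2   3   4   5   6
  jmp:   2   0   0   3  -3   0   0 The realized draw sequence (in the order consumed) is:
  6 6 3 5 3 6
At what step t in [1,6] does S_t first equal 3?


t=0: S=-3, d=6, jump=0, S_1=-3
t=1: S=-3, d=6, jump=0, S_2=-3
t=2: S=-3, d=3, jump=3, S_3=0
t=3: S=0, d=5, jump=0, S_4=0
t=4: S=0, d=3, jump=3, S_5=3
t=5: S=3, d=6, jump=0, S_6=3

5


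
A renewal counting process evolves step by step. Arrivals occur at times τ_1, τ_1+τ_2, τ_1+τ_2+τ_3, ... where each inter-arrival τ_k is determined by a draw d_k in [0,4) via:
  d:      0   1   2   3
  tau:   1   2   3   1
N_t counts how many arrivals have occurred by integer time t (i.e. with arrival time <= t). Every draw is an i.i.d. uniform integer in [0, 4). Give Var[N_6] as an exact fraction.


3719/4096

Inter-arrival values over d=0..3: [1, 2, 3, 1]
Each d has probability 1/4, so the pmf of τ is: f(1) = 1/2, f(2) = 1/4, f(3) = 1/4
Let p_n(j) = P(N_n = j), with p_0 = [1]. Condition on τ_1: p_n(0) = P(τ > n), and for j >= 1, p_n(j) = Σ_{k<=n} f(k)·p_{n−k}(j−1)
p_1 = [1/2, 1/2]  (j = 0..1)
p_2 = [1/4, 1/2, 1/4]  (j = 0..2)
p_3 = [0, 1/2, 3/8, 1/8]  (j = 0..3)
p_4 = [0, 3/16, 1/2, 1/4, 1/16]  (j = 0..4)
p_5 = [0, 1/16, 11/32, 13/32, 5/32, 1/32]  (j = 0..5)
p_6 = [0, 0, 13/64, 25/64, 19/64, 3/32, 1/64]  (j = 0..6)
E[N_6] = Σ j·p_6(j) = 213/64;  E[N_6²] = Σ j²·p_6(j) = 767/64
Var[N_6] = 767/64 − (213/64)² = 3719/4096


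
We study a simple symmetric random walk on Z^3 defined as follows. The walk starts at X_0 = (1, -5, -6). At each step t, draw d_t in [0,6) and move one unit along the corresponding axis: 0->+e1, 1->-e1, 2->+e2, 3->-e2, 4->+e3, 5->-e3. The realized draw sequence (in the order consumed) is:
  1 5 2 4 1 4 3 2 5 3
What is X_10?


t=0: X=(1, -5, -6), d=1 → -e1, X_1=(0, -5, -6)
t=1: X=(0, -5, -6), d=5 → -e3, X_2=(0, -5, -7)
t=2: X=(0, -5, -7), d=2 → +e2, X_3=(0, -4, -7)
t=3: X=(0, -4, -7), d=4 → +e3, X_4=(0, -4, -6)
t=4: X=(0, -4, -6), d=1 → -e1, X_5=(-1, -4, -6)
t=5: X=(-1, -4, -6), d=4 → +e3, X_6=(-1, -4, -5)
t=6: X=(-1, -4, -5), d=3 → -e2, X_7=(-1, -5, -5)
t=7: X=(-1, -5, -5), d=2 → +e2, X_8=(-1, -4, -5)
t=8: X=(-1, -4, -5), d=5 → -e3, X_9=(-1, -4, -6)
t=9: X=(-1, -4, -6), d=3 → -e2, X_10=(-1, -5, -6)

(-1, -5, -6)


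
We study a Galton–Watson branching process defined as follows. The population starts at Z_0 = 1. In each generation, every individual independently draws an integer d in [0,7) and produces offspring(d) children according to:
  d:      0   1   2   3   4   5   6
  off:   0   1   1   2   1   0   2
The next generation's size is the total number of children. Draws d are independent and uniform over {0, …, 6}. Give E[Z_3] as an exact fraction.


1

Outcome values over d=0..6: [0, 1, 1, 2, 1, 0, 2]
Σy = 7, Σy² = 11, M = 7
μ = 7/7 = 1,  σ² = 11/7 − (1)² = 4/7
E[Z_0] = 1
E[Z_1] = 1·E[Z_0] = 1
E[Z_2] = 1·E[Z_1] = 1
E[Z_3] = 1·E[Z_2] = 1


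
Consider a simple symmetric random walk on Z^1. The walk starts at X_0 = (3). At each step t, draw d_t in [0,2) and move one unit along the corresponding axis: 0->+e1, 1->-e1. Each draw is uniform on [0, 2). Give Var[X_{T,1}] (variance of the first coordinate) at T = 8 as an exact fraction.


8

Outcome values over d=0..1: [1, -1]
Σy = 0, Σy² = 2, M = 2
μ = 0/2 = 0,  σ² = 2/2 − (0)² = 1
Independent increments: Var[X_8] = 8·σ² = 8·(1) = 8


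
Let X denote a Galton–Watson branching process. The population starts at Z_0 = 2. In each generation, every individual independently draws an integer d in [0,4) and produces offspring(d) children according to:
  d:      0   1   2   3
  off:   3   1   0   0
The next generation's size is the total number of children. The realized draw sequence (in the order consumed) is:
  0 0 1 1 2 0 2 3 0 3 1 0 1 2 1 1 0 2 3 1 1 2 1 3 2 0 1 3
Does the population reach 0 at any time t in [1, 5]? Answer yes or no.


gen 0: Z_0=2, draws=[0, 0], offspring=[3, 3], Z_1=6
gen 1: Z_1=6, draws=[1, 1, 2, 0, 2, 3], offspring=[1, 1, 0, 3, 0, 0], Z_2=5
gen 2: Z_2=5, draws=[0, 3, 1, 0, 1], offspring=[3, 0, 1, 3, 1], Z_3=8
gen 3: Z_3=8, draws=[2, 1, 1, 0, 2, 3, 1, 1], offspring=[0, 1, 1, 3, 0, 0, 1, 1], Z_4=7
gen 4: Z_4=7, draws=[2, 1, 3, 2, 0, 1, 3], offspring=[0, 1, 0, 0, 3, 1, 0], Z_5=5

no
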